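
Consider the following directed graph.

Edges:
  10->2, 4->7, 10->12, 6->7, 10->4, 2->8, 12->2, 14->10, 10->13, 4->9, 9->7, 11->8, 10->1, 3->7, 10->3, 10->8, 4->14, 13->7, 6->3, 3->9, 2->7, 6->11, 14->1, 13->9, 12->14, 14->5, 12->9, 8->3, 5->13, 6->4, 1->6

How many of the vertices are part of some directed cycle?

6

A vertex is on a directed cycle iff it belongs to a strongly connected component of size ≥ 2 (or has a self-loop).
The vertices on cycles are {1, 4, 6, 10, 12, 14} — 6 in total.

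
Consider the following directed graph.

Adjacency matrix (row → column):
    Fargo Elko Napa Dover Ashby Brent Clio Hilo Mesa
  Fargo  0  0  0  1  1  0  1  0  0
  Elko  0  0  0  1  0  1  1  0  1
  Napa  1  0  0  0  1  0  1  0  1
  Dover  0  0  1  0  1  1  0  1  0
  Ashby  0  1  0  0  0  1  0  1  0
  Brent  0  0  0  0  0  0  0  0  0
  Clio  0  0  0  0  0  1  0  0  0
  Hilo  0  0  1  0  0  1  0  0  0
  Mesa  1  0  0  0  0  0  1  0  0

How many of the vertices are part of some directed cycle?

7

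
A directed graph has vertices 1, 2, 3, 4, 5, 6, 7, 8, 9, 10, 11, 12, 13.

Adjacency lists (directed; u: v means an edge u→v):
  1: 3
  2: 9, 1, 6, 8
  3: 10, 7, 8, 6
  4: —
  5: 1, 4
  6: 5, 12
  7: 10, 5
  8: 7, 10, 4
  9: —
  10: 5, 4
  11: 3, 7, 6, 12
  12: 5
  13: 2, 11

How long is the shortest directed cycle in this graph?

4

For each vertex v, BFS finds the shortest path from v back to v.
The shortest such closed walk is 1 → 3 → 6 → 5 → 1, length 4.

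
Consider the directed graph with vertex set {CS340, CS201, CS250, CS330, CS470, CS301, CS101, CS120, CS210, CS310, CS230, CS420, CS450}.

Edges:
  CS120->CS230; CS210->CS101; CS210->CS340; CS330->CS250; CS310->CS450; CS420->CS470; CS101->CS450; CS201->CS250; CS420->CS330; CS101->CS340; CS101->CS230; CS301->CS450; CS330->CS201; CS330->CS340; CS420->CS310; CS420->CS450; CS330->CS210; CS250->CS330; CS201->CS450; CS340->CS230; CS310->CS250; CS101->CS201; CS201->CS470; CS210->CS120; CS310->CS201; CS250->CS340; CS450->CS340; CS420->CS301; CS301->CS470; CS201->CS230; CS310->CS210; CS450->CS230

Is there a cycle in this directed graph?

Yes

DFS with white/gray/black marking, starting from CS201:
CS201 gray
  CS230 gray
  CS230 black
  CS250 gray
    CS330 gray
      CS340 gray
        CS340→CS230: CS230 black — skip
      CS340 black
      CS330→CS250: CS250 is gray → back edge
Back edge found, so a cycle exists: CS250 → CS330 → CS250.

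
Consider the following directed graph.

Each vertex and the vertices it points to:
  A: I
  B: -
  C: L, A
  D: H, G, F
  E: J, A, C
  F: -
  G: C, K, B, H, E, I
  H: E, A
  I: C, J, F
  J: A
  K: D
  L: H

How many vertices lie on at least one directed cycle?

A vertex is on a directed cycle iff it belongs to a strongly connected component of size ≥ 2 (or has a self-loop).
The vertices on cycles are {A, C, D, E, G, H, I, J, K, L} — 10 in total.

10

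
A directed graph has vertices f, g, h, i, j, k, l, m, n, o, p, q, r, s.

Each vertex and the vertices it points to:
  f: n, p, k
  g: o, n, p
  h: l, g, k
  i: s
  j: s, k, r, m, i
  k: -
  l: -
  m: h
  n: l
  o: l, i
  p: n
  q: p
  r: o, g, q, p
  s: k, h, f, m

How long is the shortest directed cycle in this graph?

5

For each vertex v, BFS finds the shortest path from v back to v.
The shortest such closed walk is i → s → h → g → o → i, length 5.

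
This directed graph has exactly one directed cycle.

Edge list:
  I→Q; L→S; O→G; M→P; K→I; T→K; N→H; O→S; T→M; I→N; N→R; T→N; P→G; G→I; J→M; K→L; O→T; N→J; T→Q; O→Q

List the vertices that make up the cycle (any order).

DFS with gray/black marking from G:
G gray
  I gray
    N gray
      J gray
        M gray
          P gray
            P→G: G is gray → back edge
Back edge closes the cycle G → I → N → J → M → P → G; its vertices are {G, I, J, M, N, P}.

G, I, J, M, N, P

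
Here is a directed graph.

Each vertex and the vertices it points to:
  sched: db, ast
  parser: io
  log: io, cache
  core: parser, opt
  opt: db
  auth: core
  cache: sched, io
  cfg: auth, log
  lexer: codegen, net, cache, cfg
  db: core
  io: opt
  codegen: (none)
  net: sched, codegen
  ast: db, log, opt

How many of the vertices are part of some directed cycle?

9

A vertex is on a directed cycle iff it belongs to a strongly connected component of size ≥ 2 (or has a self-loop).
The vertices on cycles are {db, io, ast, log, opt, core, cache, sched, parser} — 9 in total.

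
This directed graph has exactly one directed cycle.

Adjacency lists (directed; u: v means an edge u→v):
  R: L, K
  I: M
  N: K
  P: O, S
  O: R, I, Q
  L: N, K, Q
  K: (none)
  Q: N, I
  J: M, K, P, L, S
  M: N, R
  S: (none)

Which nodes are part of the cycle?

I, L, M, Q, R

DFS with gray/black marking from L:
L gray
  N gray
    K gray
    K black
  N black
  L→K: K black — skip
  Q gray
    Q→N: N black — skip
    I gray
      M gray
        M→N: N black — skip
        R gray
          R→L: L is gray → back edge
Back edge closes the cycle L → Q → I → M → R → L; its vertices are {I, L, M, Q, R}.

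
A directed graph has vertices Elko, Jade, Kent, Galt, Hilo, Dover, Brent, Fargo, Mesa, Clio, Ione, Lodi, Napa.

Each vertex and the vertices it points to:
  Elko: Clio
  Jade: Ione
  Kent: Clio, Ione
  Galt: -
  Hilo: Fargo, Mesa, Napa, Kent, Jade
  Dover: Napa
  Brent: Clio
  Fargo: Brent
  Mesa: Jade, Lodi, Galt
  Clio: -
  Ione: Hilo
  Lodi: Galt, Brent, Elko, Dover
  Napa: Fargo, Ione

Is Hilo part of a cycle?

Yes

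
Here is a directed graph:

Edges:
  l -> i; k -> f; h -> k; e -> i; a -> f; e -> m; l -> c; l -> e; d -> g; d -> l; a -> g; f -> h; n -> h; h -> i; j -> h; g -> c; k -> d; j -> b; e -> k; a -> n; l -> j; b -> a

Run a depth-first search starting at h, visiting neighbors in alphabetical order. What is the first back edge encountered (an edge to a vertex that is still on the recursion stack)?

e→k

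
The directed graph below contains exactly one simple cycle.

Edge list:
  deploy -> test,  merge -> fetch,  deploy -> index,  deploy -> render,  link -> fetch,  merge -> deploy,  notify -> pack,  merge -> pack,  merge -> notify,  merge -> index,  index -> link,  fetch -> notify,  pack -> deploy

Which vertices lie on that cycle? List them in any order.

link, pack, fetch, index, deploy, notify

DFS with gray/black marking from fetch:
fetch gray
  notify gray
    pack gray
      deploy gray
        index gray
          link gray
            link→fetch: fetch is gray → back edge
Back edge closes the cycle fetch → notify → pack → deploy → index → link → fetch; its vertices are {link, pack, fetch, index, deploy, notify}.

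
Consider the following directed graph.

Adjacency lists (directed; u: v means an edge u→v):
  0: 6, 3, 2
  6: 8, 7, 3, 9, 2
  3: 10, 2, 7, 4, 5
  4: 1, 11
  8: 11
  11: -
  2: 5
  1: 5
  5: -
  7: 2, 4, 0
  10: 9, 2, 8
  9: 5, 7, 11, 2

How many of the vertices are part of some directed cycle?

6

A vertex is on a directed cycle iff it belongs to a strongly connected component of size ≥ 2 (or has a self-loop).
The vertices on cycles are {0, 3, 6, 7, 9, 10} — 6 in total.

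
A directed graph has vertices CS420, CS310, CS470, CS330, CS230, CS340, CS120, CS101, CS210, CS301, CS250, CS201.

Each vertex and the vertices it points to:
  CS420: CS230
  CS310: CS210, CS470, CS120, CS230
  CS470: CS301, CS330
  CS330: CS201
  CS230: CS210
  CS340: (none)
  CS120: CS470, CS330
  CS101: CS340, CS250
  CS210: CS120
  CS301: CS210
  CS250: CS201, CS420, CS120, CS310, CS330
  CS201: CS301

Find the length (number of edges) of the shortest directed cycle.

4

For each vertex v, BFS finds the shortest path from v back to v.
The shortest such closed walk is CS301 → CS210 → CS120 → CS470 → CS301, length 4.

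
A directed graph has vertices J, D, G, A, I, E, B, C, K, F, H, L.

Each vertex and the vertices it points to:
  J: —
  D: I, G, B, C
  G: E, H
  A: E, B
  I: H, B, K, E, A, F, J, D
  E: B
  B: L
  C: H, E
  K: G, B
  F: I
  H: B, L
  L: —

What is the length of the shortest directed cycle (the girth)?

For each vertex v, BFS finds the shortest path from v back to v.
The shortest such closed walk is D → I → D, length 2.

2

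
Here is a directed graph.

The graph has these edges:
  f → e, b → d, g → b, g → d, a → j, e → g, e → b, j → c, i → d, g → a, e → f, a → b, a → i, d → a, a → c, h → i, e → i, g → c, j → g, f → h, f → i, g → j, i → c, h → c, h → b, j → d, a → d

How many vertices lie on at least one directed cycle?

A vertex is on a directed cycle iff it belongs to a strongly connected component of size ≥ 2 (or has a self-loop).
The vertices on cycles are {a, b, d, e, f, g, i, j} — 8 in total.

8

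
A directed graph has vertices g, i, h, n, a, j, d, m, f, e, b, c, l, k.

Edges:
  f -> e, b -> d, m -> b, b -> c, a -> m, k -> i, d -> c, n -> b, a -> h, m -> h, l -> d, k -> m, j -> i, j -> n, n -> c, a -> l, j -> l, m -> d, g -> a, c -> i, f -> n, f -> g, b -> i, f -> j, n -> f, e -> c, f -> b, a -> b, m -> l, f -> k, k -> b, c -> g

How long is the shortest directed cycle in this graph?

For each vertex v, BFS finds the shortest path from v back to v.
The shortest such closed walk is f → n → f, length 2.

2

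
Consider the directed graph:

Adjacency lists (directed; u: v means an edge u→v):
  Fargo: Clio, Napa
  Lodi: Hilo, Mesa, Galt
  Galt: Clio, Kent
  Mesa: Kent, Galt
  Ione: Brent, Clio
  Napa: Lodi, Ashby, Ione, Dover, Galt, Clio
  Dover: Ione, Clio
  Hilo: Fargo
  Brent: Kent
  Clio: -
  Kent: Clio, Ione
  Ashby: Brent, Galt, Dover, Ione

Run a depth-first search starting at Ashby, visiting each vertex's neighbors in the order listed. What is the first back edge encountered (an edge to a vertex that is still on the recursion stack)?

Ione->Brent

DFS from Ashby (visiting each vertex's neighbors in the order listed); mark gray on enter, black on exit:
Ashby gray
  Brent gray
    Kent gray
      Clio gray
      Clio black
      Ione gray
        Ione→Brent: Brent is gray → back edge
First back edge: Ione → Brent.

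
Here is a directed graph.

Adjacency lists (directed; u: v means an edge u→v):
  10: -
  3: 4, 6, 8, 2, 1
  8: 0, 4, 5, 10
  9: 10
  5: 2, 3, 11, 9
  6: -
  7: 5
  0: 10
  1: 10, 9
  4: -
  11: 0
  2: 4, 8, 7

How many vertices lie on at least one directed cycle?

A vertex is on a directed cycle iff it belongs to a strongly connected component of size ≥ 2 (or has a self-loop).
The vertices on cycles are {2, 3, 5, 7, 8} — 5 in total.

5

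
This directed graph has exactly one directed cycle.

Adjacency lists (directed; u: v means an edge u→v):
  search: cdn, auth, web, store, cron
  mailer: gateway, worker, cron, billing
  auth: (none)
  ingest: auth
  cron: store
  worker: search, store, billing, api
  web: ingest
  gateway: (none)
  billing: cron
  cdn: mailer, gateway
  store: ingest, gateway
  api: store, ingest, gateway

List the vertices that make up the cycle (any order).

DFS with gray/black marking from search:
search gray
  cdn gray
    mailer gray
      gateway gray
      gateway black
      worker gray
        worker→search: search is gray → back edge
Back edge closes the cycle search → cdn → mailer → worker → search; its vertices are {cdn, mailer, search, worker}.

cdn, mailer, search, worker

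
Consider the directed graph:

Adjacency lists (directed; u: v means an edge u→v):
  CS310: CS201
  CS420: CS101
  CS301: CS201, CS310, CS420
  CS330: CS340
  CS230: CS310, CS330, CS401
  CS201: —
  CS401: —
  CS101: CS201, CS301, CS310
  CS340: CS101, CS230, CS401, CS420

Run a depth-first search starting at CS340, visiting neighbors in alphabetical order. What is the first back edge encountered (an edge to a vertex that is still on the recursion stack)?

DFS from CS340 (visiting neighbors in alphabetical order); mark gray on enter, black on exit:
CS340 gray
  CS101 gray
    CS201 gray
    CS201 black
    CS301 gray
      CS301→CS201: CS201 black — skip
      CS310 gray
        CS310→CS201: CS201 black — skip
      CS310 black
      CS420 gray
        CS420→CS101: CS101 is gray → back edge
First back edge: CS420 → CS101.

CS420→CS101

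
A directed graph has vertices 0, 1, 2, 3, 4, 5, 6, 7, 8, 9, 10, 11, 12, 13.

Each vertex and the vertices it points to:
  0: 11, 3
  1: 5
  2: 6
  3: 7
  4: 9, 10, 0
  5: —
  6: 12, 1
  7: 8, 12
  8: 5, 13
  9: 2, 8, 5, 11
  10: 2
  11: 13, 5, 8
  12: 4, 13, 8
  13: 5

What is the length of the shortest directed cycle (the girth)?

5

For each vertex v, BFS finds the shortest path from v back to v.
The shortest such closed walk is 4 → 9 → 2 → 6 → 12 → 4, length 5.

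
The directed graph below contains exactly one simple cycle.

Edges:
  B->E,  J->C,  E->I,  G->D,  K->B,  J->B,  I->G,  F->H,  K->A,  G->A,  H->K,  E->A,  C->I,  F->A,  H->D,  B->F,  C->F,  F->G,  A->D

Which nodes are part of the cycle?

DFS with gray/black marking from B:
B gray
  E gray
    I gray
      G gray
        D gray
        D black
        A gray
          A→D: D black — skip
        A black
      G black
    I black
    E→A: A black — skip
  E black
  F gray
    F→A: A black — skip
    H gray
      K gray
        K→A: A black — skip
        K→B: B is gray → back edge
Back edge closes the cycle B → F → H → K → B; its vertices are {B, F, H, K}.

B, F, H, K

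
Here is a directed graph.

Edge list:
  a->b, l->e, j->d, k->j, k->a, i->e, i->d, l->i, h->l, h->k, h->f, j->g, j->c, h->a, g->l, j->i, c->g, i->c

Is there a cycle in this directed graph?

DFS with white/gray/black marking, starting from e:
e gray
e black
a gray
  b gray
  b black
a black
c gray
  g gray
    l gray
      l→e: e black — skip
      i gray
        i→c: c is gray → back edge
Back edge found, so a cycle exists: c → g → l → i → c.

Yes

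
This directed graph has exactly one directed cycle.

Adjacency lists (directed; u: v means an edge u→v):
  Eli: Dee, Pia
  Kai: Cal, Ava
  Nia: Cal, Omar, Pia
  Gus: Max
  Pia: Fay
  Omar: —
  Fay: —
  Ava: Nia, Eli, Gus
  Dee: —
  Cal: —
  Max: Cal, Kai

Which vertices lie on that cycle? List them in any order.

DFS with gray/black marking from Ava:
Ava gray
  Nia gray
    Cal gray
    Cal black
    Omar gray
    Omar black
    Pia gray
      Fay gray
      Fay black
    Pia black
  Nia black
  Eli gray
    Dee gray
    Dee black
    Eli→Pia: Pia black — skip
  Eli black
  Gus gray
    Max gray
      Max→Cal: Cal black — skip
      Kai gray
        Kai→Cal: Cal black — skip
        Kai→Ava: Ava is gray → back edge
Back edge closes the cycle Ava → Gus → Max → Kai → Ava; its vertices are {Ava, Gus, Kai, Max}.

Ava, Gus, Kai, Max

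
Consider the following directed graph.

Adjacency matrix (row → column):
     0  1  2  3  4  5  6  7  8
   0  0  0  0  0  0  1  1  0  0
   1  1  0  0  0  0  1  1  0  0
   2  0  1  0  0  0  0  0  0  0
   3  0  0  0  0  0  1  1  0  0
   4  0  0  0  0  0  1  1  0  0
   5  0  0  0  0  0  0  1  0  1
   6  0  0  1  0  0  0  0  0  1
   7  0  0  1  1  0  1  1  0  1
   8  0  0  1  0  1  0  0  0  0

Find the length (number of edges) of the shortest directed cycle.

3

For each vertex v, BFS finds the shortest path from v back to v.
The shortest such closed walk is 8 → 4 → 5 → 8, length 3.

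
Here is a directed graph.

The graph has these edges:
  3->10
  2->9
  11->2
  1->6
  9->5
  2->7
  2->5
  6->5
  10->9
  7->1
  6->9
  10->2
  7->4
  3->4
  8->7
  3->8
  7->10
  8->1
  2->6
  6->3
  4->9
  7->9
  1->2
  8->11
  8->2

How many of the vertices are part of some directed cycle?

A vertex is on a directed cycle iff it belongs to a strongly connected component of size ≥ 2 (or has a self-loop).
The vertices on cycles are {1, 2, 3, 6, 7, 8, 10, 11} — 8 in total.

8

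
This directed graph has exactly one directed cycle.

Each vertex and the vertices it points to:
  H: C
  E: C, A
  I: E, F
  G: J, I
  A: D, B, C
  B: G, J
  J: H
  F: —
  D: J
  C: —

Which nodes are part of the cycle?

DFS with gray/black marking from I:
I gray
  E gray
    C gray
    C black
    A gray
      D gray
        J gray
          H gray
            H→C: C black — skip
          H black
        J black
      D black
      B gray
        G gray
          G→J: J black — skip
          G→I: I is gray → back edge
Back edge closes the cycle I → E → A → B → G → I; its vertices are {A, B, E, G, I}.

A, B, E, G, I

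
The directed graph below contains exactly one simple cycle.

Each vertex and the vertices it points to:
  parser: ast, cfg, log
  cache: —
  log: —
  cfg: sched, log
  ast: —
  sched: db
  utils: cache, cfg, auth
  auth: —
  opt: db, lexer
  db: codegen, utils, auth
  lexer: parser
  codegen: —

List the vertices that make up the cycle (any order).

db, cfg, sched, utils

DFS with gray/black marking from db:
db gray
  codegen gray
  codegen black
  utils gray
    cache gray
    cache black
    cfg gray
      sched gray
        sched→db: db is gray → back edge
Back edge closes the cycle db → utils → cfg → sched → db; its vertices are {db, cfg, sched, utils}.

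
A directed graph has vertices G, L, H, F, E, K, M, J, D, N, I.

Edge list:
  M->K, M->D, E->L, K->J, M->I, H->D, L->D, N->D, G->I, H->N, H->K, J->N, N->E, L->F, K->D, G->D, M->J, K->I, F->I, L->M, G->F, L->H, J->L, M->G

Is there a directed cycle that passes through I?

I lies on a cycle iff there is a path from I back to itself.
Exploring from I, it never reaches itself; equivalently, its strongly connected component is a singleton.

No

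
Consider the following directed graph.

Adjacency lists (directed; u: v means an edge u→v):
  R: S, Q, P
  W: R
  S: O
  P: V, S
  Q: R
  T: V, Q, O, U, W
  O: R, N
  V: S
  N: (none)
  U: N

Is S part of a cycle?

S is on a cycle iff S can reach itself via ≥1 edge.
S → O → R → S — yes.

Yes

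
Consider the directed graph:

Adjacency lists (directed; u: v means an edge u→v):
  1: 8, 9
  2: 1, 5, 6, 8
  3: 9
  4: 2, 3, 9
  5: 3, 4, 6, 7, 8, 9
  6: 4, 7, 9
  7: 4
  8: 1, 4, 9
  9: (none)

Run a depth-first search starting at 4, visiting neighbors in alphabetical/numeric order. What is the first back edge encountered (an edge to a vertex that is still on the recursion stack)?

8->1

DFS from 4 (visiting neighbors in alphabetical/numeric order); mark gray on enter, black on exit:
4 gray
  2 gray
    1 gray
      8 gray
        8→1: 1 is gray → back edge
First back edge: 8 → 1.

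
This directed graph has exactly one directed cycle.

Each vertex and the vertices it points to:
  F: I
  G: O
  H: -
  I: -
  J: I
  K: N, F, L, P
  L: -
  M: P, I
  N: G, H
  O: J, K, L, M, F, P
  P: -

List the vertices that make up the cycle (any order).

G, K, N, O

DFS with gray/black marking from O:
O gray
  J gray
    I gray
    I black
  J black
  K gray
    N gray
      G gray
        G→O: O is gray → back edge
Back edge closes the cycle O → K → N → G → O; its vertices are {G, K, N, O}.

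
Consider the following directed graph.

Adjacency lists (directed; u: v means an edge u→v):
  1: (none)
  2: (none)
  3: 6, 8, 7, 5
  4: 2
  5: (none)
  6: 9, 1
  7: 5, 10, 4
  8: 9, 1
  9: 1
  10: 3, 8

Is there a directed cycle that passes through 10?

Yes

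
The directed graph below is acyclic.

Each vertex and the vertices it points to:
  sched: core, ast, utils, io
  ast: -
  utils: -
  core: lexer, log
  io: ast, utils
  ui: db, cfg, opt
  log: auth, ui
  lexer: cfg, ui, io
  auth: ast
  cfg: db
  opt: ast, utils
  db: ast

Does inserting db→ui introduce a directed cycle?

Yes

Adding db→ui creates a cycle iff ui can already reach db.
Path from ui: ui → db.
So ui → … → db → ui is a cycle.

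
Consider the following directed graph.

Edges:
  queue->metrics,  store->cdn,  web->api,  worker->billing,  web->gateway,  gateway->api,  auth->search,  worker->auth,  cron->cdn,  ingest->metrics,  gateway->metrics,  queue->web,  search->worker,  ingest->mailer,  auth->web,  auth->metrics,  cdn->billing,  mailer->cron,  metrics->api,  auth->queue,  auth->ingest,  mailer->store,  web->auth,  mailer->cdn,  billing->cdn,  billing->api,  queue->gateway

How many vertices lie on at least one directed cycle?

A vertex is on a directed cycle iff it belongs to a strongly connected component of size ≥ 2 (or has a self-loop).
The vertices on cycles are {cdn, web, auth, queue, search, worker, billing} — 7 in total.

7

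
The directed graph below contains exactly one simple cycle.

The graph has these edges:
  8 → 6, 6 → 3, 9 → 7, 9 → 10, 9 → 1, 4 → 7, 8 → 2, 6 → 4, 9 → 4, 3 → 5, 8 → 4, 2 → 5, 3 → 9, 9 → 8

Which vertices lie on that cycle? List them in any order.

3, 6, 8, 9

DFS with gray/black marking from 9:
9 gray
  1 gray
  1 black
  10 gray
  10 black
  4 gray
    7 gray
    7 black
  4 black
  9→7: 7 black — skip
  8 gray
    8→4: 4 black — skip
    6 gray
      3 gray
        3→9: 9 is gray → back edge
Back edge closes the cycle 9 → 8 → 6 → 3 → 9; its vertices are {3, 6, 8, 9}.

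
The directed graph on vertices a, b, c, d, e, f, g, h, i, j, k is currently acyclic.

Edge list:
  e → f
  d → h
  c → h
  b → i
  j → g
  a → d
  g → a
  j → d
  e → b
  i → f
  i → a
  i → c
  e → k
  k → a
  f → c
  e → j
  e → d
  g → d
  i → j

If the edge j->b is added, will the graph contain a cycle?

Yes

Adding j→b creates a cycle iff b can already reach j.
Path from b: b → i → j.
So b → … → j → b is a cycle.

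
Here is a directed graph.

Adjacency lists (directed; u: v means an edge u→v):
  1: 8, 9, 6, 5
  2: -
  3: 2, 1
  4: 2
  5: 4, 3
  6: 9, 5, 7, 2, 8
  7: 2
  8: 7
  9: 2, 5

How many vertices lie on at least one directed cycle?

5

A vertex is on a directed cycle iff it belongs to a strongly connected component of size ≥ 2 (or has a self-loop).
The vertices on cycles are {1, 3, 5, 6, 9} — 5 in total.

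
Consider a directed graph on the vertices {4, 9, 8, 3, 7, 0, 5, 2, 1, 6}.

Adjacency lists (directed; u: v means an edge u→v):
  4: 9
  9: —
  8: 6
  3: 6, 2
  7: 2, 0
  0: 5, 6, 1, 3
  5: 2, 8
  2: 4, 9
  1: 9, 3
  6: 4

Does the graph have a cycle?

No

DFS with white/gray/black marking, starting from 4:
4 gray
  9 gray
  9 black
4 black
8 gray
  6 gray
    6→4: 4 black — skip
  6 black
8 black
3 gray
  3→6: 6 black — skip
  2 gray
    2→4: 4 black — skip
    2→9: 9 black — skip
  2 black
3 black
7 gray
  7→2: 2 black — skip
  0 gray
    5 gray
      5→2: 2 black — skip
      5→8: 8 black — skip
    5 black
    0→6: 6 black — skip
    1 gray
      1→9: 9 black — skip
      1→3: 3 black — skip
    1 black
    0→3: 3 black — skip
  0 black
7 black
Every edge goes to a white or black vertex — no back edge, so the graph is acyclic.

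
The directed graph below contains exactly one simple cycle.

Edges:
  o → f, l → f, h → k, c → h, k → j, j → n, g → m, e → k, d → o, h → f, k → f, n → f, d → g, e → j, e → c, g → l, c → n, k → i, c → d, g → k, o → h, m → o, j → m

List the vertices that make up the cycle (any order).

DFS with gray/black marking from j:
j gray
  n gray
    f gray
    f black
  n black
  m gray
    o gray
      o→f: f black — skip
      h gray
        k gray
          k→j: j is gray → back edge
Back edge closes the cycle j → m → o → h → k → j; its vertices are {h, j, k, m, o}.

h, j, k, m, o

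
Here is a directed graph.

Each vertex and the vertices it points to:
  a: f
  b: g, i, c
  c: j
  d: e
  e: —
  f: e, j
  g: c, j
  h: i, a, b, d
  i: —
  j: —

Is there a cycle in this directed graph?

No

DFS with white/gray/black marking, starting from g:
g gray
  c gray
    j gray
    j black
  c black
  g→j: j black — skip
g black
a gray
  f gray
    e gray
    e black
    f→j: j black — skip
  f black
a black
b gray
  b→g: g black — skip
  i gray
  i black
  b→c: c black — skip
b black
d gray
  d→e: e black — skip
d black
h gray
  h→i: i black — skip
  h→a: a black — skip
  h→b: b black — skip
  h→d: d black — skip
h black
Every edge goes to a white or black vertex — no back edge, so the graph is acyclic.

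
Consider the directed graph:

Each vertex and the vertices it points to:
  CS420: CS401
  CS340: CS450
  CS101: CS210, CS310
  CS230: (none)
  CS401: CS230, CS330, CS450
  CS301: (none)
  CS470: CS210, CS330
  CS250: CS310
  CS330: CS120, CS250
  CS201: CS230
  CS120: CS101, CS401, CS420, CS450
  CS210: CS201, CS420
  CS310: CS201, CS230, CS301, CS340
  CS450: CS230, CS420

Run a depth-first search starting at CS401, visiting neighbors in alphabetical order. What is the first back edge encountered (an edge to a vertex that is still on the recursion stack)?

DFS from CS401 (visiting neighbors in alphabetical order); mark gray on enter, black on exit:
CS401 gray
  CS230 gray
  CS230 black
  CS330 gray
    CS120 gray
      CS101 gray
        CS210 gray
          CS201 gray
            CS201→CS230: CS230 black — skip
          CS201 black
          CS420 gray
            CS420→CS401: CS401 is gray → back edge
First back edge: CS420 → CS401.

CS420→CS401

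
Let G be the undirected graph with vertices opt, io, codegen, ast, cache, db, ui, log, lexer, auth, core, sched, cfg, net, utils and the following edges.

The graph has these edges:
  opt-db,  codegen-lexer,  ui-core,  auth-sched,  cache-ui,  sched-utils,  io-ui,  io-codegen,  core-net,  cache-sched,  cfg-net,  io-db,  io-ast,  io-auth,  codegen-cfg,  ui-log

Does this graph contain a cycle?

Yes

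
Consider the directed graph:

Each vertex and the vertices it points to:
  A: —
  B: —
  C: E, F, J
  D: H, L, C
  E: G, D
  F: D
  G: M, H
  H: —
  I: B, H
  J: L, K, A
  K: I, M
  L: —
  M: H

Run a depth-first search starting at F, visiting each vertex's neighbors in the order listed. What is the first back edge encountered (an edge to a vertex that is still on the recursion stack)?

E→D

DFS from F (visiting each vertex's neighbors in the order listed); mark gray on enter, black on exit:
F gray
  D gray
    H gray
    H black
    L gray
    L black
    C gray
      E gray
        G gray
          M gray
            M→H: H black — skip
          M black
          G→H: H black — skip
        G black
        E→D: D is gray → back edge
First back edge: E → D.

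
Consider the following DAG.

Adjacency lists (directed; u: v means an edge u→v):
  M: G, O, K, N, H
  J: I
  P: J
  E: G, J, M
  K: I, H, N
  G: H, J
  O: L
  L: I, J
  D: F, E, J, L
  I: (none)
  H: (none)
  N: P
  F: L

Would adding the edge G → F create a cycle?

No

Adding G→F creates a cycle iff F can already reach G.
Explore from F: no path reaches G. The graph stays acyclic.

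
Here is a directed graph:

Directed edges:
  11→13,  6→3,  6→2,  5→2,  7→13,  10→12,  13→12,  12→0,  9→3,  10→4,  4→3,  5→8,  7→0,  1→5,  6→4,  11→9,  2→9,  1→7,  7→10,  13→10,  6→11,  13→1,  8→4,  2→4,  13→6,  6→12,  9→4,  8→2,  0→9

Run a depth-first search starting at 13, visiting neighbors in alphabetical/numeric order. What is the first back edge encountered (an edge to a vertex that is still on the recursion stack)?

7→13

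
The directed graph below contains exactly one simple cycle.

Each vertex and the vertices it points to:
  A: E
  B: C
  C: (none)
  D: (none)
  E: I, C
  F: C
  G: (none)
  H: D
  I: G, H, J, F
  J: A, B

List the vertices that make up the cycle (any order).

DFS with gray/black marking from I:
I gray
  G gray
  G black
  H gray
    D gray
    D black
  H black
  J gray
    A gray
      E gray
        E→I: I is gray → back edge
Back edge closes the cycle I → J → A → E → I; its vertices are {A, E, I, J}.

A, E, I, J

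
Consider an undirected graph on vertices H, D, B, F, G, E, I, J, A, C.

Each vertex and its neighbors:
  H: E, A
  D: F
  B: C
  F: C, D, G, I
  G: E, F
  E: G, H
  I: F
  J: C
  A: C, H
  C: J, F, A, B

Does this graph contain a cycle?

Yes

DFS, tracking each vertex's parent; an edge to a visited non-parent vertex closes a cycle.
Start from F:
visit F (parent –)
  visit C (parent F)
    visit J (parent C)
      J–C: parent, skip
    C–F: parent, skip
    visit A (parent C)
      A–C: parent, skip
      visit H (parent A)
        visit E (parent H)
          visit G (parent E)
            G–E: parent, skip
            G–F: F visited and ≠ parent → cycle
Cycle: F – C – A – H – E – G – F.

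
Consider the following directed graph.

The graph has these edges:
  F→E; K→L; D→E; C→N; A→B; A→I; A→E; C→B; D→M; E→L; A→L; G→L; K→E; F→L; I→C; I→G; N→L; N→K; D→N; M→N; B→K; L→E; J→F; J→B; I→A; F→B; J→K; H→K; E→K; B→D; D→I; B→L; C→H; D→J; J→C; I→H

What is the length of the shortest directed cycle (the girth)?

2

For each vertex v, BFS finds the shortest path from v back to v.
The shortest such closed walk is I → A → I, length 2.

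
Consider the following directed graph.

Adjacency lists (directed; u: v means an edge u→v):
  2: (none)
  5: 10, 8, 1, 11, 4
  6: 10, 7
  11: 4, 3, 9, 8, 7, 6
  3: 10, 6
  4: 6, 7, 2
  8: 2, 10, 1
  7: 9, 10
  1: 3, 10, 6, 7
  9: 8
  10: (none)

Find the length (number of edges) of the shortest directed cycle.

4

For each vertex v, BFS finds the shortest path from v back to v.
The shortest such closed walk is 9 → 8 → 1 → 7 → 9, length 4.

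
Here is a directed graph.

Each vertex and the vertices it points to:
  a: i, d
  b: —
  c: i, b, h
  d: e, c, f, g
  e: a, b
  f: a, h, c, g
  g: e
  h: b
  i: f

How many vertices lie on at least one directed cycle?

7

A vertex is on a directed cycle iff it belongs to a strongly connected component of size ≥ 2 (or has a self-loop).
The vertices on cycles are {a, c, d, e, f, g, i} — 7 in total.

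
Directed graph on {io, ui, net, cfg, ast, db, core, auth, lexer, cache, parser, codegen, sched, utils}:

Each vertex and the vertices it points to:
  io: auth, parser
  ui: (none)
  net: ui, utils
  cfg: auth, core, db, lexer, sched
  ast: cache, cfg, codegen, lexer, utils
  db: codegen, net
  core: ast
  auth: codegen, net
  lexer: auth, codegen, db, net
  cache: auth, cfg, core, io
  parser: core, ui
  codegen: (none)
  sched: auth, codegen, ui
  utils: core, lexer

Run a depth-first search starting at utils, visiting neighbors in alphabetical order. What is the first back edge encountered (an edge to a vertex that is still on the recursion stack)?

net->utils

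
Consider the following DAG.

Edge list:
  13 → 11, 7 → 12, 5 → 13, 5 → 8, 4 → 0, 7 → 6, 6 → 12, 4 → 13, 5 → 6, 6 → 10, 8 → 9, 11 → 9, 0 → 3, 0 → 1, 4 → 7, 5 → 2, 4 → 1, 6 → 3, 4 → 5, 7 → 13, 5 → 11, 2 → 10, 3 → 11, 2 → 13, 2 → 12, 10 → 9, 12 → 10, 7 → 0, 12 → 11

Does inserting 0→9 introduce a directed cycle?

No

Adding 0→9 creates a cycle iff 9 can already reach 0.
Explore from 9: no path reaches 0. The graph stays acyclic.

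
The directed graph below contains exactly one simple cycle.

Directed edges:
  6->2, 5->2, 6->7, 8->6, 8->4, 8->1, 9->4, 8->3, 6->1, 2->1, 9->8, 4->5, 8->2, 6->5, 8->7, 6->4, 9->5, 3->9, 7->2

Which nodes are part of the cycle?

3, 8, 9

DFS with gray/black marking from 9:
9 gray
  5 gray
    2 gray
      1 gray
      1 black
    2 black
  5 black
  8 gray
    4 gray
      4→5: 5 black — skip
    4 black
    6 gray
      6→2: 2 black — skip
      7 gray
        7→2: 2 black — skip
      7 black
      6→5: 5 black — skip
      6→1: 1 black — skip
      6→4: 4 black — skip
    6 black
    8→7: 7 black — skip
    8→1: 1 black — skip
    3 gray
      3→9: 9 is gray → back edge
Back edge closes the cycle 9 → 8 → 3 → 9; its vertices are {3, 8, 9}.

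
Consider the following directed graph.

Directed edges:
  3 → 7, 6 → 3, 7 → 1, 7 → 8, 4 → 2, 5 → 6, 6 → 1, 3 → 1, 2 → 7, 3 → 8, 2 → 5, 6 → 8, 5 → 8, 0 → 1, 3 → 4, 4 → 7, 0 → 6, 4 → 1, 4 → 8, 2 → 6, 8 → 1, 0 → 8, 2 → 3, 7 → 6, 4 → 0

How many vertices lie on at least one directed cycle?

A vertex is on a directed cycle iff it belongs to a strongly connected component of size ≥ 2 (or has a self-loop).
The vertices on cycles are {0, 2, 3, 4, 5, 6, 7} — 7 in total.

7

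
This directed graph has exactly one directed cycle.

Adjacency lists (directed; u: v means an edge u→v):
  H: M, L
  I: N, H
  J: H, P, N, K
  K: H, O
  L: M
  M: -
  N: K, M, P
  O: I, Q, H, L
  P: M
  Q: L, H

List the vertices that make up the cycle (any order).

DFS with gray/black marking from K:
K gray
  H gray
    M gray
    M black
    L gray
      L→M: M black — skip
    L black
  H black
  O gray
    I gray
      N gray
        N→K: K is gray → back edge
Back edge closes the cycle K → O → I → N → K; its vertices are {I, K, N, O}.

I, K, N, O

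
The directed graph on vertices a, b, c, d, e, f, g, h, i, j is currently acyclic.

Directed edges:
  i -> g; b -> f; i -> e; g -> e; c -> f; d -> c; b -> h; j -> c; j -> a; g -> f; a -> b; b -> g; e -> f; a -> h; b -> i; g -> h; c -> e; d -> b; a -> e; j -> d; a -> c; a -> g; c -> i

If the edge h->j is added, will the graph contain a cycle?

Yes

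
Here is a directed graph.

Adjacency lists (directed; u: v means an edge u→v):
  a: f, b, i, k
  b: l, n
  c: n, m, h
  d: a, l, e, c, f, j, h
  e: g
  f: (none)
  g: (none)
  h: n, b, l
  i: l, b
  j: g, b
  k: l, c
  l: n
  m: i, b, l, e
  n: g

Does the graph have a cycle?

No

DFS with white/gray/black marking, starting from i:
i gray
  l gray
    n gray
      g gray
      g black
    n black
  l black
  b gray
    b→l: l black — skip
    b→n: n black — skip
  b black
i black
a gray
  f gray
  f black
  a→b: b black — skip
  a→i: i black — skip
  k gray
    k→l: l black — skip
    c gray
      c→n: n black — skip
      m gray
        m→i: i black — skip
        m→b: b black — skip
        m→l: l black — skip
        e gray
          e→g: g black — skip
        e black
      m black
      h gray
        h→n: n black — skip
        h→b: b black — skip
        h→l: l black — skip
      h black
    c black
  k black
a black
d gray
  d→a: a black — skip
  d→l: l black — skip
  d→e: e black — skip
  d→c: c black — skip
  d→f: f black — skip
  j gray
    j→g: g black — skip
    j→b: b black — skip
  j black
  d→h: h black — skip
d black
Every edge goes to a white or black vertex — no back edge, so the graph is acyclic.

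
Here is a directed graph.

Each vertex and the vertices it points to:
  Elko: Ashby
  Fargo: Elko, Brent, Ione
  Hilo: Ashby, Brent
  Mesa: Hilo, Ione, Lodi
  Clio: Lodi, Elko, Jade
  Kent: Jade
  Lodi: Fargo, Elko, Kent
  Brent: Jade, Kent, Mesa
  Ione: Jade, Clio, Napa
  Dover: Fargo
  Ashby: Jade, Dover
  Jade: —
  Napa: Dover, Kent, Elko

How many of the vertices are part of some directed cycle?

A vertex is on a directed cycle iff it belongs to a strongly connected component of size ≥ 2 (or has a self-loop).
The vertices on cycles are {Clio, Elko, Hilo, Ione, Lodi, Mesa, Napa, Ashby, Brent, Dover, Fargo} — 11 in total.

11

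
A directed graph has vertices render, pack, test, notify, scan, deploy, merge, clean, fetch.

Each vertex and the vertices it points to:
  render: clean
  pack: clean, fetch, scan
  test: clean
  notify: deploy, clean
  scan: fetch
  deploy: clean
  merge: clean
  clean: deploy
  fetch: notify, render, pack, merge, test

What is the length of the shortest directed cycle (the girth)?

2

For each vertex v, BFS finds the shortest path from v back to v.
The shortest such closed walk is fetch → pack → fetch, length 2.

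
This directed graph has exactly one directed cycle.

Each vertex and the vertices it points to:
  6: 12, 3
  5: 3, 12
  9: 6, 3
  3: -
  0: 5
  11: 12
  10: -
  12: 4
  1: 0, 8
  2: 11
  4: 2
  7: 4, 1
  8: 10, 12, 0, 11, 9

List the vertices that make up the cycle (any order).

2, 4, 11, 12

DFS with gray/black marking from 4:
4 gray
  2 gray
    11 gray
      12 gray
        12→4: 4 is gray → back edge
Back edge closes the cycle 4 → 2 → 11 → 12 → 4; its vertices are {2, 4, 11, 12}.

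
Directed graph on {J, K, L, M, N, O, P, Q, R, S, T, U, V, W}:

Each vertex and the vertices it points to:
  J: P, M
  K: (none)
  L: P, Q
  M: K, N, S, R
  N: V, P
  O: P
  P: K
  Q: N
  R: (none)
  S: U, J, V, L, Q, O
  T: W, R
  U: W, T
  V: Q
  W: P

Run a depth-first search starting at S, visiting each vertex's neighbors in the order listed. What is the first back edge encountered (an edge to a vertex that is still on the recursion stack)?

Q->N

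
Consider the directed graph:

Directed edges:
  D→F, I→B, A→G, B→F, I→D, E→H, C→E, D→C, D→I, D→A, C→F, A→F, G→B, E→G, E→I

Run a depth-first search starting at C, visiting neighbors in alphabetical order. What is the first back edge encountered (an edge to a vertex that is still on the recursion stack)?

DFS from C (visiting neighbors in alphabetical order); mark gray on enter, black on exit:
C gray
  E gray
    G gray
      B gray
        F gray
        F black
      B black
    G black
    H gray
    H black
    I gray
      I→B: B black — skip
      D gray
        A gray
          A→F: F black — skip
          A→G: G black — skip
        A black
        D→C: C is gray → back edge
First back edge: D → C.

D->C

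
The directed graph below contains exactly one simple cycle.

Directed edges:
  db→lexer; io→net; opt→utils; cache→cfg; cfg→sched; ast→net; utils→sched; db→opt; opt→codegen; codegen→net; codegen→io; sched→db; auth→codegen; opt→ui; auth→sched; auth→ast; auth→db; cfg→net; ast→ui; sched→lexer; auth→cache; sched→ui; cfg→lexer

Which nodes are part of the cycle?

db, opt, sched, utils

DFS with gray/black marking from db:
db gray
  opt gray
    codegen gray
      net gray
      net black
      io gray
        io→net: net black — skip
      io black
    codegen black
    ui gray
    ui black
    utils gray
      sched gray
        sched→ui: ui black — skip
        sched→db: db is gray → back edge
Back edge closes the cycle db → opt → utils → sched → db; its vertices are {db, opt, sched, utils}.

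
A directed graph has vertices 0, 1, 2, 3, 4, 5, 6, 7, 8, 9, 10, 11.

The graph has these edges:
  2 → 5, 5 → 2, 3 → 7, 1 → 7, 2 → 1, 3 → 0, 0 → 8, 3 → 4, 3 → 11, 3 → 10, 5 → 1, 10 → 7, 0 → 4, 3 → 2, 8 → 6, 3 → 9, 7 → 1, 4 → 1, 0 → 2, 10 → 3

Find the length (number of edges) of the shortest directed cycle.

2

For each vertex v, BFS finds the shortest path from v back to v.
The shortest such closed walk is 10 → 3 → 10, length 2.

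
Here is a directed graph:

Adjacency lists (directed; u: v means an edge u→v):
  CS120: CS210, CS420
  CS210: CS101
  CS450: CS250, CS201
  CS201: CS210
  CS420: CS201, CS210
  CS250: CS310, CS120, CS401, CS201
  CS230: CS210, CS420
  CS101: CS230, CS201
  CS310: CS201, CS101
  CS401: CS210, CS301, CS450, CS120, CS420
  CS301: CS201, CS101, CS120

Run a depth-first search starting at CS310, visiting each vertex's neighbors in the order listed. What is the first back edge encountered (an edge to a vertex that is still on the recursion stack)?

DFS from CS310 (visiting each vertex's neighbors in the order listed); mark gray on enter, black on exit:
CS310 gray
  CS201 gray
    CS210 gray
      CS101 gray
        CS230 gray
          CS230→CS210: CS210 is gray → back edge
First back edge: CS230 → CS210.

CS230→CS210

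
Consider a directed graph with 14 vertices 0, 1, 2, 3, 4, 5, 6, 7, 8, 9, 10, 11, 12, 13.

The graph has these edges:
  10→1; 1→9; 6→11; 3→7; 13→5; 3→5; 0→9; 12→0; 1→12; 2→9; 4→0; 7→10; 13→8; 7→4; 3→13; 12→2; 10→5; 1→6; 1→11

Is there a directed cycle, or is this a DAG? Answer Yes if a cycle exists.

No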